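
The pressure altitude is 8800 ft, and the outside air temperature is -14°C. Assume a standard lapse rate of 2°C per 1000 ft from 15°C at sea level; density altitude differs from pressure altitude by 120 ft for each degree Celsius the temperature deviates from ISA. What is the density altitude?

ISA temperature at 8800 ft = 15 − 2 × (8800/1000) = -2.6°C.
ISA deviation = -14 − (-2.6) = -11.4°C.
Density altitude = 8800 + 120 × (-11.4) = 8800 + (-1368) = 7432 ft.

7432 ft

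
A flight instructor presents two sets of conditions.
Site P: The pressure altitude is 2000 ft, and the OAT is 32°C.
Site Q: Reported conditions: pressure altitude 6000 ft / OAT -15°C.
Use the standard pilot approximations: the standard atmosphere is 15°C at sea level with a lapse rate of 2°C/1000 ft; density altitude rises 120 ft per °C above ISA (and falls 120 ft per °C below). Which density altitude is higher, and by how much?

Site P by 680 ft

Site P: ISA temp = 11°C, deviation +21°C, DA = 2000 + 120 × 21 = 4520 ft.
Site Q: ISA temp = 3°C, deviation -18°C, DA = 6000 + 120 × (-18) = 3840 ft.
Site P is higher by 4520 − 3840 = 680 ft.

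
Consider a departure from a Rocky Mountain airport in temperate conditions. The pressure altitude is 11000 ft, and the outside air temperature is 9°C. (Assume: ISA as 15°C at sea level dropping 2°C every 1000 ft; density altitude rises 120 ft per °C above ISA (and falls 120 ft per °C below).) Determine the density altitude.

ISA temperature at 11000 ft = 15 − 2 × (11000/1000) = -7°C.
ISA deviation = 9 − (-7) = +16°C.
Density altitude = 11000 + 120 × (16) = 11000 + (+1920) = 12920 ft.

12920 ft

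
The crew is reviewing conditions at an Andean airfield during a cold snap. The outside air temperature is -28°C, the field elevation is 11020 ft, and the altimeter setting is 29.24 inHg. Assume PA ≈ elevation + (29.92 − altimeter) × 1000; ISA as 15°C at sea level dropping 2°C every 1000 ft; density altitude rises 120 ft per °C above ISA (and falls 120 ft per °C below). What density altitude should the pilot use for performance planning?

9348 ft

Pressure altitude = 11020 + (29.92 − 29.24) × 1000 = 11020 + (+680) = 11700 ft.
ISA temperature at 11700 ft = 15 − 2 × (11700/1000) = -8.4°C.
ISA deviation = -28 − (-8.4) = -19.6°C.
Density altitude = 11700 + 120 × (-19.6) = 9348 ft.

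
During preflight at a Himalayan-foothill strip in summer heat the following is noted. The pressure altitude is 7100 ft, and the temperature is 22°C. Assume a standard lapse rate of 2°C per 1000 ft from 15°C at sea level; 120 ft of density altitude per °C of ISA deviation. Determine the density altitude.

9644 ft

ISA temperature at 7100 ft = 15 − 2 × (7100/1000) = 0.8°C.
ISA deviation = 22 − 0.8 = +21.2°C.
Density altitude = 7100 + 120 × (21.2) = 7100 + (+2544) = 9644 ft.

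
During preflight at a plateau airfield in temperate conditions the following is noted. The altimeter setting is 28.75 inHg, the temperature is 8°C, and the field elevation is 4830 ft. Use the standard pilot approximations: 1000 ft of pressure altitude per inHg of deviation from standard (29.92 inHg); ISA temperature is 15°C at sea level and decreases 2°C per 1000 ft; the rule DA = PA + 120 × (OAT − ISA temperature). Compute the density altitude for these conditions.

6600 ft

Pressure altitude = 4830 + (29.92 − 28.75) × 1000 = 4830 + (+1170) = 6000 ft.
ISA temperature at 6000 ft = 15 − 2 × (6000/1000) = 3°C.
ISA deviation = 8 − 3 = +5°C.
Density altitude = 6000 + 120 × (5) = 6600 ft.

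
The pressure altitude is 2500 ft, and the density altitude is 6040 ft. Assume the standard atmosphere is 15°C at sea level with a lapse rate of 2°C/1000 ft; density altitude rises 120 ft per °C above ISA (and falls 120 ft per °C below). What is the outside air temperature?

Density altitude − pressure altitude = 6040 − 2500 = +3540 ft.
At 120 ft/°C that is an ISA deviation of 3540/120 = +29.5°C.
ISA temperature at 2500 ft = 15 − 2 × (2500/1000) = 10°C.
OAT = ISA + deviation = 10 + (+29.5) = 39.5°C.

39.5°C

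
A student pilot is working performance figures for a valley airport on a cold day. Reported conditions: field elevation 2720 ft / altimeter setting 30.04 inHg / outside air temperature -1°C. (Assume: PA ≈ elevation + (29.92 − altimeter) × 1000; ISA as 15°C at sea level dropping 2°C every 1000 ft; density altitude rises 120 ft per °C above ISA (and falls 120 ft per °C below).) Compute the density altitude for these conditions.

1304 ft

Pressure altitude = 2720 + (29.92 − 30.04) × 1000 = 2720 + (-120) = 2600 ft.
ISA temperature at 2600 ft = 15 − 2 × (2600/1000) = 9.8°C.
ISA deviation = -1 − 9.8 = -10.8°C.
Density altitude = 2600 + 120 × (-10.8) = 1304 ft.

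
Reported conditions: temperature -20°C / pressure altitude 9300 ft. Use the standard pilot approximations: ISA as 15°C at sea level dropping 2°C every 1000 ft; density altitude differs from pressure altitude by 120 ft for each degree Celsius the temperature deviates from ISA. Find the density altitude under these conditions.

7332 ft

ISA temperature at 9300 ft = 15 − 2 × (9300/1000) = -3.6°C.
ISA deviation = -20 − (-3.6) = -16.4°C.
Density altitude = 9300 + 120 × (-16.4) = 9300 + (-1968) = 7332 ft.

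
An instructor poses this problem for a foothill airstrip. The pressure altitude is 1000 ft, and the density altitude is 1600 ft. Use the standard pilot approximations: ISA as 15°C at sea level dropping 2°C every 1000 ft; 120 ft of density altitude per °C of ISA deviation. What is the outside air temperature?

Density altitude − pressure altitude = 1600 − 1000 = +600 ft.
At 120 ft/°C that is an ISA deviation of 600/120 = +5°C.
ISA temperature at 1000 ft = 15 − 2 × (1000/1000) = 13°C.
OAT = ISA + deviation = 13 + (+5) = 18°C.

18°C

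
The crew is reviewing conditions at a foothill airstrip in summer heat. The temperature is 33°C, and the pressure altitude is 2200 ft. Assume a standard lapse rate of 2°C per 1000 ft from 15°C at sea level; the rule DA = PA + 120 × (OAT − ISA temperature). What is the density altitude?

ISA temperature at 2200 ft = 15 − 2 × (2200/1000) = 10.6°C.
ISA deviation = 33 − 10.6 = +22.4°C.
Density altitude = 2200 + 120 × (22.4) = 2200 + (+2688) = 4888 ft.

4888 ft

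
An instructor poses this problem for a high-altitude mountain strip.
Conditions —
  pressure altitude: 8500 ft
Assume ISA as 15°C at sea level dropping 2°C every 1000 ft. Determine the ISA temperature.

-2°C

ISA temperature = 15 − 2 × (8500/1000) = 15 − 17 = -2°C.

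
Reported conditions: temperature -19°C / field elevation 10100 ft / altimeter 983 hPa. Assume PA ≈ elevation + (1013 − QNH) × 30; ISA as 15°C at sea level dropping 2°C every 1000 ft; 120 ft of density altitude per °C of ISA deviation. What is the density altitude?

Pressure altitude = 10100 + (1013 − 983) × 30 = 10100 + (+900) = 11000 ft.
ISA temperature at 11000 ft = 15 − 2 × (11000/1000) = -7°C.
ISA deviation = -19 − (-7) = -12°C.
Density altitude = 11000 + 120 × (-12) = 9560 ft.

9560 ft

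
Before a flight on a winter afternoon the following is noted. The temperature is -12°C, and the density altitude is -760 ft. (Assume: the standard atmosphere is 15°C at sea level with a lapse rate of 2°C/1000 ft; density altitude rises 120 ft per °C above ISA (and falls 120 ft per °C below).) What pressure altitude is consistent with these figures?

2000 ft

DA = PA + 120 × (OAT − (15 − 2·PA/1000)) = PA + 120·OAT − 1800 + 0.24·PA = 1.24·PA + 120·OAT − 1800.
So 1.24·PA = -760 − 120 × (-12) + 1800 = 2480.
PA = 2480 / 1.24 = 2000 ft.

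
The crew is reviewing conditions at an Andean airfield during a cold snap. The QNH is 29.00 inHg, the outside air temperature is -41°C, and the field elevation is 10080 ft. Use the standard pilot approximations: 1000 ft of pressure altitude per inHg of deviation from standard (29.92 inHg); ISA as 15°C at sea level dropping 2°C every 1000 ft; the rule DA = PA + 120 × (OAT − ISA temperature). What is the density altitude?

Pressure altitude = 10080 + (29.92 − 29.00) × 1000 = 10080 + (+920) = 11000 ft.
ISA temperature at 11000 ft = 15 − 2 × (11000/1000) = -7°C.
ISA deviation = -41 − (-7) = -34°C.
Density altitude = 11000 + 120 × (-34) = 6920 ft.

6920 ft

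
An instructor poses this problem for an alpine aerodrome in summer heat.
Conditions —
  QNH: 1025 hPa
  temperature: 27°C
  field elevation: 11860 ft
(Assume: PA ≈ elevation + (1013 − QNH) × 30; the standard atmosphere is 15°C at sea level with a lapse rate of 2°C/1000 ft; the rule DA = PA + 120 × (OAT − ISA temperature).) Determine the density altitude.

Pressure altitude = 11860 + (1013 − 1025) × 30 = 11860 + (-360) = 11500 ft.
ISA temperature at 11500 ft = 15 − 2 × (11500/1000) = -8°C.
ISA deviation = 27 − (-8) = +35°C.
Density altitude = 11500 + 120 × (35) = 15700 ft.

15700 ft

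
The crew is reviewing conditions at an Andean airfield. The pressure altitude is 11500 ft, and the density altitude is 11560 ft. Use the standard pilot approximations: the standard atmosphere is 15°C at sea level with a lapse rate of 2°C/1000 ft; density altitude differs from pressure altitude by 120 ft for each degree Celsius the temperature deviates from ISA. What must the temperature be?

Density altitude − pressure altitude = 11560 − 11500 = +60 ft.
At 120 ft/°C that is an ISA deviation of 60/120 = +0.5°C.
ISA temperature at 11500 ft = 15 − 2 × (11500/1000) = -8°C.
OAT = ISA + deviation = -8 + (+0.5) = -7.5°C.

-7.5°C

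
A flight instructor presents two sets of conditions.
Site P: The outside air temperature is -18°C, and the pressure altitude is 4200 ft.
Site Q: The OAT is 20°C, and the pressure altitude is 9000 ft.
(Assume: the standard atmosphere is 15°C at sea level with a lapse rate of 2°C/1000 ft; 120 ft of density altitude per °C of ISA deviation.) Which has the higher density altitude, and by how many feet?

Site Q by 10512 ft

Site P: ISA temp = 6.6°C, deviation -24.6°C, DA = 4200 + 120 × (-24.6) = 1248 ft.
Site Q: ISA temp = -3°C, deviation +23°C, DA = 9000 + 120 × 23 = 11760 ft.
Site Q is higher by 11760 − 1248 = 10512 ft.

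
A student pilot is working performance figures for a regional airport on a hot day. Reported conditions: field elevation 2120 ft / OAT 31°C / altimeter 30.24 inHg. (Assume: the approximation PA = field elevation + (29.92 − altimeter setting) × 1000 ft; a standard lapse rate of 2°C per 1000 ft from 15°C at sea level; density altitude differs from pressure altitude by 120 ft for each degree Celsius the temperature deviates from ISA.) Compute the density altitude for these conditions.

4152 ft

Pressure altitude = 2120 + (29.92 − 30.24) × 1000 = 2120 + (-320) = 1800 ft.
ISA temperature at 1800 ft = 15 − 2 × (1800/1000) = 11.4°C.
ISA deviation = 31 − 11.4 = +19.6°C.
Density altitude = 1800 + 120 × (19.6) = 4152 ft.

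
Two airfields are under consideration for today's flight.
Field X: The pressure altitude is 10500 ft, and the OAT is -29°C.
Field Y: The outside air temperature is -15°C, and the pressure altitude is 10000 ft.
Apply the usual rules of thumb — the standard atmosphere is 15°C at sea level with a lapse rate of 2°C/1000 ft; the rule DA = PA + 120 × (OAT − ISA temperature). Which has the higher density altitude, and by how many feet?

Field Y by 1060 ft

Field X: ISA temp = -6°C, deviation -23°C, DA = 10500 + 120 × (-23) = 7740 ft.
Field Y: ISA temp = -5°C, deviation -10°C, DA = 10000 + 120 × (-10) = 8800 ft.
Field Y is higher by 8800 − 7740 = 1060 ft.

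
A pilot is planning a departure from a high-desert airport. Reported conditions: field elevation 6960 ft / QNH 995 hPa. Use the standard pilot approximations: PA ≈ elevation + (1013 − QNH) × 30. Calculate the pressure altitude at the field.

7500 ft

Pressure correction = (1013 − 995) × 30 = +540 ft.
Pressure altitude = 6960 + (+540) = 7500 ft.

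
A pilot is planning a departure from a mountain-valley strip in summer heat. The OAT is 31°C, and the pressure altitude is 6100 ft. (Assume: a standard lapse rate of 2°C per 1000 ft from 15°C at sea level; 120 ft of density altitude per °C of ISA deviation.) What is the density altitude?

ISA temperature at 6100 ft = 15 − 2 × (6100/1000) = 2.8°C.
ISA deviation = 31 − 2.8 = +28.2°C.
Density altitude = 6100 + 120 × (28.2) = 6100 + (+3384) = 9484 ft.

9484 ft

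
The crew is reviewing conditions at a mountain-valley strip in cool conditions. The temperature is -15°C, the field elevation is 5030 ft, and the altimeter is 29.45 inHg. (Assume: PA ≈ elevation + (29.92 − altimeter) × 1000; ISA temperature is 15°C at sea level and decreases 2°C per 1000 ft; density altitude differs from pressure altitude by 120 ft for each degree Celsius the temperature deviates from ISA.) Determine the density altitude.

Pressure altitude = 5030 + (29.92 − 29.45) × 1000 = 5030 + (+470) = 5500 ft.
ISA temperature at 5500 ft = 15 − 2 × (5500/1000) = 4°C.
ISA deviation = -15 − 4 = -19°C.
Density altitude = 5500 + 120 × (-19) = 3220 ft.

3220 ft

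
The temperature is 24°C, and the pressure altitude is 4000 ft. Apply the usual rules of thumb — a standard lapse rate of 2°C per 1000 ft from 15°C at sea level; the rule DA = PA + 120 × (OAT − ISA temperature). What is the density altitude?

6040 ft

ISA temperature at 4000 ft = 15 − 2 × (4000/1000) = 7°C.
ISA deviation = 24 − 7 = +17°C.
Density altitude = 4000 + 120 × (17) = 4000 + (+2040) = 6040 ft.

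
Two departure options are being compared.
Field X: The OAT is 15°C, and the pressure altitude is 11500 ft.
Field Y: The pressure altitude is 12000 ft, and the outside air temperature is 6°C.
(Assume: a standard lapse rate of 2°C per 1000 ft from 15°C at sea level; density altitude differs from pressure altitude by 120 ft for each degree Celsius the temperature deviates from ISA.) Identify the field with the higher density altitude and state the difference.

Field X: ISA temp = -8°C, deviation +23°C, DA = 11500 + 120 × 23 = 14260 ft.
Field Y: ISA temp = -9°C, deviation +15°C, DA = 12000 + 120 × 15 = 13800 ft.
Field X is higher by 14260 − 13800 = 460 ft.

Field X by 460 ft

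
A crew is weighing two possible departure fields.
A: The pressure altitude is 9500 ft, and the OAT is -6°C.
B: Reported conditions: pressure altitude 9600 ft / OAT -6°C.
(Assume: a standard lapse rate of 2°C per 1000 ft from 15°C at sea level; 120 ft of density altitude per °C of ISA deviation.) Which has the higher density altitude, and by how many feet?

B by 124 ft

A: ISA temp = -4°C, deviation -2°C, DA = 9500 + 120 × (-2) = 9260 ft.
B: ISA temp = -4.2°C, deviation -1.8°C, DA = 9600 + 120 × (-1.8) = 9384 ft.
B is higher by 9384 − 9260 = 124 ft.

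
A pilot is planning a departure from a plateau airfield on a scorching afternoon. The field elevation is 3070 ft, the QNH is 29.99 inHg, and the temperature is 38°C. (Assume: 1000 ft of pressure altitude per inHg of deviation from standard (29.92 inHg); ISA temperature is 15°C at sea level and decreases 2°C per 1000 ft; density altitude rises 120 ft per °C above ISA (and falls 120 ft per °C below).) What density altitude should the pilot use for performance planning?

6480 ft

Pressure altitude = 3070 + (29.92 − 29.99) × 1000 = 3070 + (-70) = 3000 ft.
ISA temperature at 3000 ft = 15 − 2 × (3000/1000) = 9°C.
ISA deviation = 38 − 9 = +29°C.
Density altitude = 3000 + 120 × (29) = 6480 ft.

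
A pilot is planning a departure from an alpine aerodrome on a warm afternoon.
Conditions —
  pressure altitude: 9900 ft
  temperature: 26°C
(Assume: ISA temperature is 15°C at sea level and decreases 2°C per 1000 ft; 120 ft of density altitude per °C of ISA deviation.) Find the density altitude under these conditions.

ISA temperature at 9900 ft = 15 − 2 × (9900/1000) = -4.8°C.
ISA deviation = 26 − (-4.8) = +30.8°C.
Density altitude = 9900 + 120 × (30.8) = 9900 + (+3696) = 13596 ft.

13596 ft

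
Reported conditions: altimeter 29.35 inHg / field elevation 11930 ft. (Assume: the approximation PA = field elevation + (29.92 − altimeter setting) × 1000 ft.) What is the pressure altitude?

12500 ft

Pressure correction = (29.92 − 29.35) × 1000 = +570 ft.
Pressure altitude = 11930 + (+570) = 12500 ft.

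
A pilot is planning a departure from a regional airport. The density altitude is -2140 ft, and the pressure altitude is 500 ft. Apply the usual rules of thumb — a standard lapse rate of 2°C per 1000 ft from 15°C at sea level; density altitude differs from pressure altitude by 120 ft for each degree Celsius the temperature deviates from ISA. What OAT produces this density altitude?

Density altitude − pressure altitude = -2140 − 500 = -2640 ft.
At 120 ft/°C that is an ISA deviation of -2640/120 = -22°C.
ISA temperature at 500 ft = 15 − 2 × (500/1000) = 14°C.
OAT = ISA + deviation = 14 + (-22) = -8°C.

-8°C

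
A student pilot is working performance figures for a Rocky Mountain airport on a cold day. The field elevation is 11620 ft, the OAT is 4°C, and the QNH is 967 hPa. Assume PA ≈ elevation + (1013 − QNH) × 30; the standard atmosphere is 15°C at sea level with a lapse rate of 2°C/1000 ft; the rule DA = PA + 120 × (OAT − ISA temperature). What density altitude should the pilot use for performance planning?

Pressure altitude = 11620 + (1013 − 967) × 30 = 11620 + (+1380) = 13000 ft.
ISA temperature at 13000 ft = 15 − 2 × (13000/1000) = -11°C.
ISA deviation = 4 − (-11) = +15°C.
Density altitude = 13000 + 120 × (15) = 14800 ft.

14800 ft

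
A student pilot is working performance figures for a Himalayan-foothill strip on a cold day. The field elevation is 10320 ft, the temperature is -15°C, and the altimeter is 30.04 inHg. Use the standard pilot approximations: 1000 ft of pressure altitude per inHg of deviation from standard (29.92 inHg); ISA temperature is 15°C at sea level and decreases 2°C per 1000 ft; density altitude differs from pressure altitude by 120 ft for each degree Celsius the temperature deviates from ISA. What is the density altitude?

9048 ft

Pressure altitude = 10320 + (29.92 − 30.04) × 1000 = 10320 + (-120) = 10200 ft.
ISA temperature at 10200 ft = 15 − 2 × (10200/1000) = -5.4°C.
ISA deviation = -15 − (-5.4) = -9.6°C.
Density altitude = 10200 + 120 × (-9.6) = 9048 ft.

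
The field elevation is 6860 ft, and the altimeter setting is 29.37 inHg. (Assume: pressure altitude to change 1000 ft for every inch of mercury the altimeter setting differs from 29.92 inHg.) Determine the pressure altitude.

Pressure correction = (29.92 − 29.37) × 1000 = +550 ft.
Pressure altitude = 6860 + (+550) = 7410 ft.

7410 ft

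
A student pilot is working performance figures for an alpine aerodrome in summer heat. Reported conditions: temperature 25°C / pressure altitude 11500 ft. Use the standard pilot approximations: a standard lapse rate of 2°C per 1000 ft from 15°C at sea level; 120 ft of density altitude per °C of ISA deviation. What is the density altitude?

ISA temperature at 11500 ft = 15 − 2 × (11500/1000) = -8°C.
ISA deviation = 25 − (-8) = +33°C.
Density altitude = 11500 + 120 × (33) = 11500 + (+3960) = 15460 ft.

15460 ft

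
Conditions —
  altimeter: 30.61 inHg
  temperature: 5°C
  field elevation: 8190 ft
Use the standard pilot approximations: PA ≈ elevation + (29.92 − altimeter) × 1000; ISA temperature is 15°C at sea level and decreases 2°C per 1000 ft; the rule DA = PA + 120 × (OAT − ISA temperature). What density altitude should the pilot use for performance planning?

8100 ft

Pressure altitude = 8190 + (29.92 − 30.61) × 1000 = 8190 + (-690) = 7500 ft.
ISA temperature at 7500 ft = 15 − 2 × (7500/1000) = 0°C.
ISA deviation = 5 − 0 = +5°C.
Density altitude = 7500 + 120 × (5) = 8100 ft.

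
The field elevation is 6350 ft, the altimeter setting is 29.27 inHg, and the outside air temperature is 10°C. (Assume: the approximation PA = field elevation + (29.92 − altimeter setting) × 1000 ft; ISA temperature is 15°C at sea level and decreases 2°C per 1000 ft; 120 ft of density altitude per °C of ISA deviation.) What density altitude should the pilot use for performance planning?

Pressure altitude = 6350 + (29.92 − 29.27) × 1000 = 6350 + (+650) = 7000 ft.
ISA temperature at 7000 ft = 15 − 2 × (7000/1000) = 1°C.
ISA deviation = 10 − 1 = +9°C.
Density altitude = 7000 + 120 × (9) = 8080 ft.

8080 ft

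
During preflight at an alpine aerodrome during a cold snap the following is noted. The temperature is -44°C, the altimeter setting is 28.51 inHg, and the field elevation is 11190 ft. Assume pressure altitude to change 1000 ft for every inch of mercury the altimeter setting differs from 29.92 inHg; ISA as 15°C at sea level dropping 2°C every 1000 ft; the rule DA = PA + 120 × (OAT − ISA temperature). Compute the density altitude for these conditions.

Pressure altitude = 11190 + (29.92 − 28.51) × 1000 = 11190 + (+1410) = 12600 ft.
ISA temperature at 12600 ft = 15 − 2 × (12600/1000) = -10.2°C.
ISA deviation = -44 − (-10.2) = -33.8°C.
Density altitude = 12600 + 120 × (-33.8) = 8544 ft.

8544 ft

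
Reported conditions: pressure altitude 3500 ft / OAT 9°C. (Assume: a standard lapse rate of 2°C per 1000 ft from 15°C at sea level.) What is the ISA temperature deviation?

ISA+1°C

ISA temperature at 3500 ft = 15 − 2 × (3500/1000) = 8°C.
Deviation = OAT − ISA = 9 − 8 = +1°C.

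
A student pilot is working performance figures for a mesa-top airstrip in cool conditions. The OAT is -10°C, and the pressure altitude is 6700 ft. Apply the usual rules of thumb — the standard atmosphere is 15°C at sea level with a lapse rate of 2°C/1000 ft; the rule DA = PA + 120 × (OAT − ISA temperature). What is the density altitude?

5308 ft

ISA temperature at 6700 ft = 15 − 2 × (6700/1000) = 1.6°C.
ISA deviation = -10 − 1.6 = -11.6°C.
Density altitude = 6700 + 120 × (-11.6) = 6700 + (-1392) = 5308 ft.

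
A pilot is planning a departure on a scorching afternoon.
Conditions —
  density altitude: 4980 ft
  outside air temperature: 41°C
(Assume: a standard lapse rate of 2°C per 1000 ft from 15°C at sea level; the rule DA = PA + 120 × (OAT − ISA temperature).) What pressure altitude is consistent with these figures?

1500 ft

DA = PA + 120 × (OAT − (15 − 2·PA/1000)) = PA + 120·OAT − 1800 + 0.24·PA = 1.24·PA + 120·OAT − 1800.
So 1.24·PA = 4980 − 120 × 41 + 1800 = 1860.
PA = 1860 / 1.24 = 1500 ft.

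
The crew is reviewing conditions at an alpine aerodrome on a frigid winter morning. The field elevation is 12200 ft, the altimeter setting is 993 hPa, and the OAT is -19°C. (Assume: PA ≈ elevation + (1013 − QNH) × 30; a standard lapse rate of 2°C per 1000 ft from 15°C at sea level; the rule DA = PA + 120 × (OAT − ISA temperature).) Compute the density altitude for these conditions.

Pressure altitude = 12200 + (1013 − 993) × 30 = 12200 + (+600) = 12800 ft.
ISA temperature at 12800 ft = 15 − 2 × (12800/1000) = -10.6°C.
ISA deviation = -19 − (-10.6) = -8.4°C.
Density altitude = 12800 + 120 × (-8.4) = 11792 ft.

11792 ft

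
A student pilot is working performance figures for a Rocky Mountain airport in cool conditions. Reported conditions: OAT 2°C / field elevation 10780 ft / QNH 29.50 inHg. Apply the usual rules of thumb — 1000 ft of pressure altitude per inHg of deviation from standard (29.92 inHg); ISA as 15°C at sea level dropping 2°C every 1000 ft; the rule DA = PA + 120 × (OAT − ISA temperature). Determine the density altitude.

12328 ft

Pressure altitude = 10780 + (29.92 − 29.50) × 1000 = 10780 + (+420) = 11200 ft.
ISA temperature at 11200 ft = 15 − 2 × (11200/1000) = -7.4°C.
ISA deviation = 2 − (-7.4) = +9.4°C.
Density altitude = 11200 + 120 × (9.4) = 12328 ft.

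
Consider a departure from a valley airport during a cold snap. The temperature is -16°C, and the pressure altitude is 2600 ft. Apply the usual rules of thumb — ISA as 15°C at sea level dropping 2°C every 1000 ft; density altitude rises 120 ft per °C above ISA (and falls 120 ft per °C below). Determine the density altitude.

ISA temperature at 2600 ft = 15 − 2 × (2600/1000) = 9.8°C.
ISA deviation = -16 − 9.8 = -25.8°C.
Density altitude = 2600 + 120 × (-25.8) = 2600 + (-3096) = -496 ft.

-496 ft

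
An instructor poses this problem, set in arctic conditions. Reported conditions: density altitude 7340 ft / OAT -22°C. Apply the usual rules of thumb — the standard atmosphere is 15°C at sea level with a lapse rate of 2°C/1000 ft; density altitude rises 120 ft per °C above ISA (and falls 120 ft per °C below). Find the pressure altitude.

9500 ft

DA = PA + 120 × (OAT − (15 − 2·PA/1000)) = PA + 120·OAT − 1800 + 0.24·PA = 1.24·PA + 120·OAT − 1800.
So 1.24·PA = 7340 − 120 × (-22) + 1800 = 11780.
PA = 11780 / 1.24 = 9500 ft.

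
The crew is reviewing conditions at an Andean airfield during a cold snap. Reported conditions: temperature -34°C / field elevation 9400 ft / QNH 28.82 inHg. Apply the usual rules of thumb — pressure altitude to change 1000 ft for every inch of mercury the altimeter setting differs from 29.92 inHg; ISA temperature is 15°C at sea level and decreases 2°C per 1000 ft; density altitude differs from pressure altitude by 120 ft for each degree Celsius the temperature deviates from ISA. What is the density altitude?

Pressure altitude = 9400 + (29.92 − 28.82) × 1000 = 9400 + (+1100) = 10500 ft.
ISA temperature at 10500 ft = 15 − 2 × (10500/1000) = -6°C.
ISA deviation = -34 − (-6) = -28°C.
Density altitude = 10500 + 120 × (-28) = 7140 ft.

7140 ft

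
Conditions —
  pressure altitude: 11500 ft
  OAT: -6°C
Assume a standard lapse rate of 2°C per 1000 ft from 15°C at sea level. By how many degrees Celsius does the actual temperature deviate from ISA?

ISA+2°C

ISA temperature at 11500 ft = 15 − 2 × (11500/1000) = -8°C.
Deviation = OAT − ISA = -6 − (-8) = +2°C.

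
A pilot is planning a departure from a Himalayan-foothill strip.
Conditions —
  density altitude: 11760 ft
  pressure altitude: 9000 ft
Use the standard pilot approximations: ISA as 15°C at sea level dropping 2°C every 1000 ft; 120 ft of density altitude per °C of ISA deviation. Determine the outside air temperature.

20°C

Density altitude − pressure altitude = 11760 − 9000 = +2760 ft.
At 120 ft/°C that is an ISA deviation of 2760/120 = +23°C.
ISA temperature at 9000 ft = 15 − 2 × (9000/1000) = -3°C.
OAT = ISA + deviation = -3 + (+23) = 20°C.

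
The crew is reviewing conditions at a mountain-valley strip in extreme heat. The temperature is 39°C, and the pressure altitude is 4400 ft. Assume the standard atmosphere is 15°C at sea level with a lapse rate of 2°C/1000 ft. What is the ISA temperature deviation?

ISA+32.8°C

ISA temperature at 4400 ft = 15 − 2 × (4400/1000) = 6.2°C.
Deviation = OAT − ISA = 39 − 6.2 = +32.8°C.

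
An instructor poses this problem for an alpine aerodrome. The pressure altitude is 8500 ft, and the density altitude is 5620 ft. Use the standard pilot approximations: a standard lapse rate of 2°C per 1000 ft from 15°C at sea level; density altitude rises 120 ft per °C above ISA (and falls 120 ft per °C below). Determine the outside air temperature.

-26°C

Density altitude − pressure altitude = 5620 − 8500 = -2880 ft.
At 120 ft/°C that is an ISA deviation of -2880/120 = -24°C.
ISA temperature at 8500 ft = 15 − 2 × (8500/1000) = -2°C.
OAT = ISA + deviation = -2 + (-24) = -26°C.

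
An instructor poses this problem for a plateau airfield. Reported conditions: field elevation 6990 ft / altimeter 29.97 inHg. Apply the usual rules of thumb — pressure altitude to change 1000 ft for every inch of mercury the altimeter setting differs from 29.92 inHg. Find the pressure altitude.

6940 ft

Pressure correction = (29.92 − 29.97) × 1000 = -50 ft.
Pressure altitude = 6990 + (-50) = 6940 ft.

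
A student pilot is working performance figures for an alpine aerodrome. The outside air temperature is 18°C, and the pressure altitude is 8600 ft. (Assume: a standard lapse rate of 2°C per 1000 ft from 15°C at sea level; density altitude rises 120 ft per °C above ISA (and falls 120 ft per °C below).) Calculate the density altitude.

11024 ft

ISA temperature at 8600 ft = 15 − 2 × (8600/1000) = -2.2°C.
ISA deviation = 18 − (-2.2) = +20.2°C.
Density altitude = 8600 + 120 × (20.2) = 8600 + (+2424) = 11024 ft.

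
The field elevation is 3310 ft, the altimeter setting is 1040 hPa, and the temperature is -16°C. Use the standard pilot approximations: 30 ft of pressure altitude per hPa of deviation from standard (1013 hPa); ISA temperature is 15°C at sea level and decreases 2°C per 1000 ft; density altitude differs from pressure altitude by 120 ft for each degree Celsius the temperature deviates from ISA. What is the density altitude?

-620 ft

Pressure altitude = 3310 + (1013 − 1040) × 30 = 3310 + (-810) = 2500 ft.
ISA temperature at 2500 ft = 15 − 2 × (2500/1000) = 10°C.
ISA deviation = -16 − 10 = -26°C.
Density altitude = 2500 + 120 × (-26) = -620 ft.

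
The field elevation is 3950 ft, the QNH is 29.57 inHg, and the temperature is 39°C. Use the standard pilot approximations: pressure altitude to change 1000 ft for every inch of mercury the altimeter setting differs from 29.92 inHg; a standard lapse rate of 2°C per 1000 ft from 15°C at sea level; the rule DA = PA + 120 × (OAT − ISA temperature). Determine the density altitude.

8212 ft

Pressure altitude = 3950 + (29.92 − 29.57) × 1000 = 3950 + (+350) = 4300 ft.
ISA temperature at 4300 ft = 15 − 2 × (4300/1000) = 6.4°C.
ISA deviation = 39 − 6.4 = +32.6°C.
Density altitude = 4300 + 120 × (32.6) = 8212 ft.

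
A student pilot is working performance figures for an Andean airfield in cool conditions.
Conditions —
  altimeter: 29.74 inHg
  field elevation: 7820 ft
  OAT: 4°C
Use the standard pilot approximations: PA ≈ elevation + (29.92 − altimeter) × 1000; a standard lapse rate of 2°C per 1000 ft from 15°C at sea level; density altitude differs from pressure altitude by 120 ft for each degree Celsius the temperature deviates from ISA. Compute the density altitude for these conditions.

8600 ft

Pressure altitude = 7820 + (29.92 − 29.74) × 1000 = 7820 + (+180) = 8000 ft.
ISA temperature at 8000 ft = 15 − 2 × (8000/1000) = -1°C.
ISA deviation = 4 − (-1) = +5°C.
Density altitude = 8000 + 120 × (5) = 8600 ft.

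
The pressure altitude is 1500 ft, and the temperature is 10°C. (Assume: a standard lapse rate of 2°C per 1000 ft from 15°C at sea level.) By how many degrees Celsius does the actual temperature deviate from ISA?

ISA temperature at 1500 ft = 15 − 2 × (1500/1000) = 12°C.
Deviation = OAT − ISA = 10 − 12 = -2°C.

ISA-2°C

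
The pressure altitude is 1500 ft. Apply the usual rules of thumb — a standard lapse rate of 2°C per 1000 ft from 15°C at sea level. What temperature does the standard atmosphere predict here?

ISA temperature = 15 − 2 × (1500/1000) = 15 − 3 = 12°C.

12°C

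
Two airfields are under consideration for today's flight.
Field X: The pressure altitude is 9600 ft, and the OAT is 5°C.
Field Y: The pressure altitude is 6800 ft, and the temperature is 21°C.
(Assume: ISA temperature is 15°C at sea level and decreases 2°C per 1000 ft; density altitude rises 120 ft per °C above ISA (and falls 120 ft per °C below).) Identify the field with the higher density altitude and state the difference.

Field X by 1552 ft

Field X: ISA temp = -4.2°C, deviation +9.2°C, DA = 9600 + 120 × 9.2 = 10704 ft.
Field Y: ISA temp = 1.4°C, deviation +19.6°C, DA = 6800 + 120 × 19.6 = 9152 ft.
Field X is higher by 10704 − 9152 = 1552 ft.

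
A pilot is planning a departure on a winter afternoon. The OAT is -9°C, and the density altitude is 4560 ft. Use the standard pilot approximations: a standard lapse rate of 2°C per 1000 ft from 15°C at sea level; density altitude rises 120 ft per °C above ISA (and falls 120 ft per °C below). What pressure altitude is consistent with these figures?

6000 ft

DA = PA + 120 × (OAT − (15 − 2·PA/1000)) = PA + 120·OAT − 1800 + 0.24·PA = 1.24·PA + 120·OAT − 1800.
So 1.24·PA = 4560 − 120 × (-9) + 1800 = 7440.
PA = 7440 / 1.24 = 6000 ft.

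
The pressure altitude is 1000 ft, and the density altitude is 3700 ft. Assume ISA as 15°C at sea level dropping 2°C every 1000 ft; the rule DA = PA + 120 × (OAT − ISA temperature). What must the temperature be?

35.5°C

Density altitude − pressure altitude = 3700 − 1000 = +2700 ft.
At 120 ft/°C that is an ISA deviation of 2700/120 = +22.5°C.
ISA temperature at 1000 ft = 15 − 2 × (1000/1000) = 13°C.
OAT = ISA + deviation = 13 + (+22.5) = 35.5°C.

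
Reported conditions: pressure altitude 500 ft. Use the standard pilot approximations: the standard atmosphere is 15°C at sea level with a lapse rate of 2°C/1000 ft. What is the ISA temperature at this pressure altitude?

ISA temperature = 15 − 2 × (500/1000) = 15 − 1 = 14°C.

14°C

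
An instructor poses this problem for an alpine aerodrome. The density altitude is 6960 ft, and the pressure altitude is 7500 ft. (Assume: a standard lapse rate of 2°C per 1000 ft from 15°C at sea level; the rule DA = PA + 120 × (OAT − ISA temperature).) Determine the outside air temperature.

-4.5°C

Density altitude − pressure altitude = 6960 − 7500 = -540 ft.
At 120 ft/°C that is an ISA deviation of -540/120 = -4.5°C.
ISA temperature at 7500 ft = 15 − 2 × (7500/1000) = 0°C.
OAT = ISA + deviation = 0 + (-4.5) = -4.5°C.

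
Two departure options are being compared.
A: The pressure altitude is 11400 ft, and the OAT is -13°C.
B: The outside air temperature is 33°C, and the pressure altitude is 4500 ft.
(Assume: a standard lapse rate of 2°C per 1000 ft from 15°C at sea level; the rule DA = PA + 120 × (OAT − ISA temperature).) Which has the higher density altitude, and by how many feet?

A by 3036 ft

A: ISA temp = -7.8°C, deviation -5.2°C, DA = 11400 + 120 × (-5.2) = 10776 ft.
B: ISA temp = 6°C, deviation +27°C, DA = 4500 + 120 × 27 = 7740 ft.
A is higher by 10776 − 7740 = 3036 ft.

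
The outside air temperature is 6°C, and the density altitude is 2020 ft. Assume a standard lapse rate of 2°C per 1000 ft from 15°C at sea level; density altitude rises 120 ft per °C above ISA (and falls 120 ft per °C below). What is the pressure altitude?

DA = PA + 120 × (OAT − (15 − 2·PA/1000)) = PA + 120·OAT − 1800 + 0.24·PA = 1.24·PA + 120·OAT − 1800.
So 1.24·PA = 2020 − 120 × 6 + 1800 = 3100.
PA = 3100 / 1.24 = 2500 ft.

2500 ft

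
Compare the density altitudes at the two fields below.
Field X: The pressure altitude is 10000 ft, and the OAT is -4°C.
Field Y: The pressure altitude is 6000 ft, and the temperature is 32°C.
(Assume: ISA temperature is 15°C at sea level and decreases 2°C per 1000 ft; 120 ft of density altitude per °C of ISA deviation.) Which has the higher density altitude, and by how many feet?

Field X: ISA temp = -5°C, deviation +1°C, DA = 10000 + 120 × 1 = 10120 ft.
Field Y: ISA temp = 3°C, deviation +29°C, DA = 6000 + 120 × 29 = 9480 ft.
Field X is higher by 10120 − 9480 = 640 ft.

Field X by 640 ft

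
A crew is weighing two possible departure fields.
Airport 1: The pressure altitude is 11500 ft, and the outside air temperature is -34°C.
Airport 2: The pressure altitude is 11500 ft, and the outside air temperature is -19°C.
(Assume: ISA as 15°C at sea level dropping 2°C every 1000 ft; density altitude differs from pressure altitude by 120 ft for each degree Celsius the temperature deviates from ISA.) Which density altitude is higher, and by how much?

Airport 2 by 1800 ft

Airport 1: ISA temp = -8°C, deviation -26°C, DA = 11500 + 120 × (-26) = 8380 ft.
Airport 2: ISA temp = -8°C, deviation -11°C, DA = 11500 + 120 × (-11) = 10180 ft.
Airport 2 is higher by 10180 − 8380 = 1800 ft.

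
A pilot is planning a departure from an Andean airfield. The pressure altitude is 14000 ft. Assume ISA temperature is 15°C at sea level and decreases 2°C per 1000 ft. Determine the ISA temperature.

ISA temperature = 15 − 2 × (14000/1000) = 15 − 28 = -13°C.

-13°C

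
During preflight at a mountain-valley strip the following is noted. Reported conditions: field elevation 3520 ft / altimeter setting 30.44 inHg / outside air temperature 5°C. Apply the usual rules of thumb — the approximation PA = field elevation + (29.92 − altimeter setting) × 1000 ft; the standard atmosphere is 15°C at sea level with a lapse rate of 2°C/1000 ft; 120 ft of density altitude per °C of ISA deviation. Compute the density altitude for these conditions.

Pressure altitude = 3520 + (29.92 − 30.44) × 1000 = 3520 + (-520) = 3000 ft.
ISA temperature at 3000 ft = 15 − 2 × (3000/1000) = 9°C.
ISA deviation = 5 − 9 = -4°C.
Density altitude = 3000 + 120 × (-4) = 2520 ft.

2520 ft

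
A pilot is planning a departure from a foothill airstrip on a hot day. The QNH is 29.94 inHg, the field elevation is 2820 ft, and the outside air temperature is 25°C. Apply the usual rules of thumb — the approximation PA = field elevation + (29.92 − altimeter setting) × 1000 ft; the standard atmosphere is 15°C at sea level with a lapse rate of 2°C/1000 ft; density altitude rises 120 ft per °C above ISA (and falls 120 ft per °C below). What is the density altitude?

4672 ft

Pressure altitude = 2820 + (29.92 − 29.94) × 1000 = 2820 + (-20) = 2800 ft.
ISA temperature at 2800 ft = 15 − 2 × (2800/1000) = 9.4°C.
ISA deviation = 25 − 9.4 = +15.6°C.
Density altitude = 2800 + 120 × (15.6) = 4672 ft.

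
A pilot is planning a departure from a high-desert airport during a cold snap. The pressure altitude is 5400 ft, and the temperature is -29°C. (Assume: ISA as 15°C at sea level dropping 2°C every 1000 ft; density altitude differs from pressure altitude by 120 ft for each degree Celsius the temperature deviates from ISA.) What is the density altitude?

ISA temperature at 5400 ft = 15 − 2 × (5400/1000) = 4.2°C.
ISA deviation = -29 − 4.2 = -33.2°C.
Density altitude = 5400 + 120 × (-33.2) = 5400 + (-3984) = 1416 ft.

1416 ft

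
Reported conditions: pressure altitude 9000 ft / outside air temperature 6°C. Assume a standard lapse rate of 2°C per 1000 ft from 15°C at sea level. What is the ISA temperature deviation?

ISA+9°C

ISA temperature at 9000 ft = 15 − 2 × (9000/1000) = -3°C.
Deviation = OAT − ISA = 6 − (-3) = +9°C.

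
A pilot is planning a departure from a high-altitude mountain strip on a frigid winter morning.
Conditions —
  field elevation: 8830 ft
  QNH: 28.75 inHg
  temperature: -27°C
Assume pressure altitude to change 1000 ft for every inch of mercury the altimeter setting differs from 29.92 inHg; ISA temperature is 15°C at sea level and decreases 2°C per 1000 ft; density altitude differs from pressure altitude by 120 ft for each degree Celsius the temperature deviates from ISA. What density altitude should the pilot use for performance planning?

7360 ft

Pressure altitude = 8830 + (29.92 − 28.75) × 1000 = 8830 + (+1170) = 10000 ft.
ISA temperature at 10000 ft = 15 − 2 × (10000/1000) = -5°C.
ISA deviation = -27 − (-5) = -22°C.
Density altitude = 10000 + 120 × (-22) = 7360 ft.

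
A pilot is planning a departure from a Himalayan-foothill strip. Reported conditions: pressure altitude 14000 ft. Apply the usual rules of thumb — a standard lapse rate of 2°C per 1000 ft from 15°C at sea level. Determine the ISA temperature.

ISA temperature = 15 − 2 × (14000/1000) = 15 − 28 = -13°C.

-13°C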